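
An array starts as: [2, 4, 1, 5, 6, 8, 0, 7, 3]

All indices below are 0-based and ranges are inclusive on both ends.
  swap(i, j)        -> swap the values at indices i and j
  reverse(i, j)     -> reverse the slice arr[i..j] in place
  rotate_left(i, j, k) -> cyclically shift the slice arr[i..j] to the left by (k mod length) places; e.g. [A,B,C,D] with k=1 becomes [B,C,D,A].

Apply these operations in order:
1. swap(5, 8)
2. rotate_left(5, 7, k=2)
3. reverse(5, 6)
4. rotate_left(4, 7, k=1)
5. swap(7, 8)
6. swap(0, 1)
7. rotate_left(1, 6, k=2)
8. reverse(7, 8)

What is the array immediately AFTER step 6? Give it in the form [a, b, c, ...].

Answer: [4, 2, 1, 5, 3, 7, 0, 8, 6]

Derivation:
After 1 (swap(5, 8)): [2, 4, 1, 5, 6, 3, 0, 7, 8]
After 2 (rotate_left(5, 7, k=2)): [2, 4, 1, 5, 6, 7, 3, 0, 8]
After 3 (reverse(5, 6)): [2, 4, 1, 5, 6, 3, 7, 0, 8]
After 4 (rotate_left(4, 7, k=1)): [2, 4, 1, 5, 3, 7, 0, 6, 8]
After 5 (swap(7, 8)): [2, 4, 1, 5, 3, 7, 0, 8, 6]
After 6 (swap(0, 1)): [4, 2, 1, 5, 3, 7, 0, 8, 6]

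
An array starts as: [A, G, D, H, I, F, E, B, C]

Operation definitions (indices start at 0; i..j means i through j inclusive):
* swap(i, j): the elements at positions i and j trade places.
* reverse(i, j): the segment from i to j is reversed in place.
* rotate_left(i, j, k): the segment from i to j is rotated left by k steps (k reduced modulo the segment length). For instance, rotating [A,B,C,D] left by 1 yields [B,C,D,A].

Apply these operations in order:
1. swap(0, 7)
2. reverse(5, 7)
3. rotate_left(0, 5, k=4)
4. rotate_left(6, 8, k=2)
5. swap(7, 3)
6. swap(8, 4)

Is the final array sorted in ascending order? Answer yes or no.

Answer: no

Derivation:
After 1 (swap(0, 7)): [B, G, D, H, I, F, E, A, C]
After 2 (reverse(5, 7)): [B, G, D, H, I, A, E, F, C]
After 3 (rotate_left(0, 5, k=4)): [I, A, B, G, D, H, E, F, C]
After 4 (rotate_left(6, 8, k=2)): [I, A, B, G, D, H, C, E, F]
After 5 (swap(7, 3)): [I, A, B, E, D, H, C, G, F]
After 6 (swap(8, 4)): [I, A, B, E, F, H, C, G, D]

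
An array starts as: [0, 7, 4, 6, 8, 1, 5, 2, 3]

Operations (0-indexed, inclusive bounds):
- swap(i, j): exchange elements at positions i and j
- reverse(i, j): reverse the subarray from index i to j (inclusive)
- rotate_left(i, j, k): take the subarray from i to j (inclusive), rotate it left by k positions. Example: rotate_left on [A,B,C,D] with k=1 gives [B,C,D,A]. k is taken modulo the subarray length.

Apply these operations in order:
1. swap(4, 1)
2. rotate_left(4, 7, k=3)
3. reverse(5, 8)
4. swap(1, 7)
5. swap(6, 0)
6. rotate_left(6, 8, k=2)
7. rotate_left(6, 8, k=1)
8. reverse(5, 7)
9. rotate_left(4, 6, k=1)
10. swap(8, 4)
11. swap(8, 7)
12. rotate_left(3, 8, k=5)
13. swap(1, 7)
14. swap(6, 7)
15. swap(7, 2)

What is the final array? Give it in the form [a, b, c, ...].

After 1 (swap(4, 1)): [0, 8, 4, 6, 7, 1, 5, 2, 3]
After 2 (rotate_left(4, 7, k=3)): [0, 8, 4, 6, 2, 7, 1, 5, 3]
After 3 (reverse(5, 8)): [0, 8, 4, 6, 2, 3, 5, 1, 7]
After 4 (swap(1, 7)): [0, 1, 4, 6, 2, 3, 5, 8, 7]
After 5 (swap(6, 0)): [5, 1, 4, 6, 2, 3, 0, 8, 7]
After 6 (rotate_left(6, 8, k=2)): [5, 1, 4, 6, 2, 3, 7, 0, 8]
After 7 (rotate_left(6, 8, k=1)): [5, 1, 4, 6, 2, 3, 0, 8, 7]
After 8 (reverse(5, 7)): [5, 1, 4, 6, 2, 8, 0, 3, 7]
After 9 (rotate_left(4, 6, k=1)): [5, 1, 4, 6, 8, 0, 2, 3, 7]
After 10 (swap(8, 4)): [5, 1, 4, 6, 7, 0, 2, 3, 8]
After 11 (swap(8, 7)): [5, 1, 4, 6, 7, 0, 2, 8, 3]
After 12 (rotate_left(3, 8, k=5)): [5, 1, 4, 3, 6, 7, 0, 2, 8]
After 13 (swap(1, 7)): [5, 2, 4, 3, 6, 7, 0, 1, 8]
After 14 (swap(6, 7)): [5, 2, 4, 3, 6, 7, 1, 0, 8]
After 15 (swap(7, 2)): [5, 2, 0, 3, 6, 7, 1, 4, 8]

Answer: [5, 2, 0, 3, 6, 7, 1, 4, 8]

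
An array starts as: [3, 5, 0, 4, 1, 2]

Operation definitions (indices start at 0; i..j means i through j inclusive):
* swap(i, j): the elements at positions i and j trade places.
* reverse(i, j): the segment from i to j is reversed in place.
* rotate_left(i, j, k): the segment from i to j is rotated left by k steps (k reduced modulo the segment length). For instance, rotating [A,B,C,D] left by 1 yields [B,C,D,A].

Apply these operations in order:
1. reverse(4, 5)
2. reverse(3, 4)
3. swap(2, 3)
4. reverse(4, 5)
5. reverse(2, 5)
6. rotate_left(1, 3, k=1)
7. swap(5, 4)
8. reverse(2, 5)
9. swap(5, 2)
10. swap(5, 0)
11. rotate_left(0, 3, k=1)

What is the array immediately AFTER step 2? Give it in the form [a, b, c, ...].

Answer: [3, 5, 0, 2, 4, 1]

Derivation:
After 1 (reverse(4, 5)): [3, 5, 0, 4, 2, 1]
After 2 (reverse(3, 4)): [3, 5, 0, 2, 4, 1]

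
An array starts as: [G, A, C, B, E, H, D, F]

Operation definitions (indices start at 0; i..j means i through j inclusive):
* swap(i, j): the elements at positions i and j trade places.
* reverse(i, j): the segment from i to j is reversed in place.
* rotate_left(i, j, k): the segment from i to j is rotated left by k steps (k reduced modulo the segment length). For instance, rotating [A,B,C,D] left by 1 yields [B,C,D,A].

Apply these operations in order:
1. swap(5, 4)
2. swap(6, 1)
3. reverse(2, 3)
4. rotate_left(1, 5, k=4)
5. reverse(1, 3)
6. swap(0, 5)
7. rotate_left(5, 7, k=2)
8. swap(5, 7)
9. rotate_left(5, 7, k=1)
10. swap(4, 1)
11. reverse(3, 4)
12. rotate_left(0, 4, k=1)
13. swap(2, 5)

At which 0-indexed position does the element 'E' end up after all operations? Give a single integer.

Answer: 3

Derivation:
After 1 (swap(5, 4)): [G, A, C, B, H, E, D, F]
After 2 (swap(6, 1)): [G, D, C, B, H, E, A, F]
After 3 (reverse(2, 3)): [G, D, B, C, H, E, A, F]
After 4 (rotate_left(1, 5, k=4)): [G, E, D, B, C, H, A, F]
After 5 (reverse(1, 3)): [G, B, D, E, C, H, A, F]
After 6 (swap(0, 5)): [H, B, D, E, C, G, A, F]
After 7 (rotate_left(5, 7, k=2)): [H, B, D, E, C, F, G, A]
After 8 (swap(5, 7)): [H, B, D, E, C, A, G, F]
After 9 (rotate_left(5, 7, k=1)): [H, B, D, E, C, G, F, A]
After 10 (swap(4, 1)): [H, C, D, E, B, G, F, A]
After 11 (reverse(3, 4)): [H, C, D, B, E, G, F, A]
After 12 (rotate_left(0, 4, k=1)): [C, D, B, E, H, G, F, A]
After 13 (swap(2, 5)): [C, D, G, E, H, B, F, A]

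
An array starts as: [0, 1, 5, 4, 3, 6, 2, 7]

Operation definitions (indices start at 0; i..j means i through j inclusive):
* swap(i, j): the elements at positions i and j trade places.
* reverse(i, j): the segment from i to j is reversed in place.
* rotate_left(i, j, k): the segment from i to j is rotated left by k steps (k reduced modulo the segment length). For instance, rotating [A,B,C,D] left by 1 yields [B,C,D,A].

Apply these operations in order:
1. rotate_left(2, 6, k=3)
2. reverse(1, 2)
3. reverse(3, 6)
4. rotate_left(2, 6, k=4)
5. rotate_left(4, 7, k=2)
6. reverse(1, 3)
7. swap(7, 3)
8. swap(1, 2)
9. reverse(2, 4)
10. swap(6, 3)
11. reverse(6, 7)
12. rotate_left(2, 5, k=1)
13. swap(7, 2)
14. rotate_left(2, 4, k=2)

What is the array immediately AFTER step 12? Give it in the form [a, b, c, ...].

Answer: [0, 2, 3, 1, 7, 5, 6, 4]

Derivation:
After 1 (rotate_left(2, 6, k=3)): [0, 1, 6, 2, 5, 4, 3, 7]
After 2 (reverse(1, 2)): [0, 6, 1, 2, 5, 4, 3, 7]
After 3 (reverse(3, 6)): [0, 6, 1, 3, 4, 5, 2, 7]
After 4 (rotate_left(2, 6, k=4)): [0, 6, 2, 1, 3, 4, 5, 7]
After 5 (rotate_left(4, 7, k=2)): [0, 6, 2, 1, 5, 7, 3, 4]
After 6 (reverse(1, 3)): [0, 1, 2, 6, 5, 7, 3, 4]
After 7 (swap(7, 3)): [0, 1, 2, 4, 5, 7, 3, 6]
After 8 (swap(1, 2)): [0, 2, 1, 4, 5, 7, 3, 6]
After 9 (reverse(2, 4)): [0, 2, 5, 4, 1, 7, 3, 6]
After 10 (swap(6, 3)): [0, 2, 5, 3, 1, 7, 4, 6]
After 11 (reverse(6, 7)): [0, 2, 5, 3, 1, 7, 6, 4]
After 12 (rotate_left(2, 5, k=1)): [0, 2, 3, 1, 7, 5, 6, 4]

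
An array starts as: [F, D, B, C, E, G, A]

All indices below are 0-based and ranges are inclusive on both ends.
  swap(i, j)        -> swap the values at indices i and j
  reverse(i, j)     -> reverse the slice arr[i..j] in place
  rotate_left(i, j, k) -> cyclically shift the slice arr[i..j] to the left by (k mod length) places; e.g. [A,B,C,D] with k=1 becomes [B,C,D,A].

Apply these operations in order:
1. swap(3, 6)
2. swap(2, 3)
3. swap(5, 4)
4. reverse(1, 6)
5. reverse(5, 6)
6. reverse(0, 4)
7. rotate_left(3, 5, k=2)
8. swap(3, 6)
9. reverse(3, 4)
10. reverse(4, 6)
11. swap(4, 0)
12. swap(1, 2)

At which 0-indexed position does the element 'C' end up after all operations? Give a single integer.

Answer: 3

Derivation:
After 1 (swap(3, 6)): [F, D, B, A, E, G, C]
After 2 (swap(2, 3)): [F, D, A, B, E, G, C]
After 3 (swap(5, 4)): [F, D, A, B, G, E, C]
After 4 (reverse(1, 6)): [F, C, E, G, B, A, D]
After 5 (reverse(5, 6)): [F, C, E, G, B, D, A]
After 6 (reverse(0, 4)): [B, G, E, C, F, D, A]
After 7 (rotate_left(3, 5, k=2)): [B, G, E, D, C, F, A]
After 8 (swap(3, 6)): [B, G, E, A, C, F, D]
After 9 (reverse(3, 4)): [B, G, E, C, A, F, D]
After 10 (reverse(4, 6)): [B, G, E, C, D, F, A]
After 11 (swap(4, 0)): [D, G, E, C, B, F, A]
After 12 (swap(1, 2)): [D, E, G, C, B, F, A]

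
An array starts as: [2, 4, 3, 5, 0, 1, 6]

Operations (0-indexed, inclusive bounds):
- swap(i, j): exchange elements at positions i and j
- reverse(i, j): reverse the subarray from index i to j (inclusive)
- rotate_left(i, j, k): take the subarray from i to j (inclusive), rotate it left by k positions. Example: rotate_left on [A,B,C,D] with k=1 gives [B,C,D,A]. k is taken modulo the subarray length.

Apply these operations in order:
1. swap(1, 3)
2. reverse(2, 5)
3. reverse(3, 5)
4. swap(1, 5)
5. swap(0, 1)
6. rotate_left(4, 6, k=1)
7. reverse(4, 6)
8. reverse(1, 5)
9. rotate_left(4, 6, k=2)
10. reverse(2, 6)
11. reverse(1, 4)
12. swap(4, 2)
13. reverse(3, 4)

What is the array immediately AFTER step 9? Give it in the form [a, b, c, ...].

After 1 (swap(1, 3)): [2, 5, 3, 4, 0, 1, 6]
After 2 (reverse(2, 5)): [2, 5, 1, 0, 4, 3, 6]
After 3 (reverse(3, 5)): [2, 5, 1, 3, 4, 0, 6]
After 4 (swap(1, 5)): [2, 0, 1, 3, 4, 5, 6]
After 5 (swap(0, 1)): [0, 2, 1, 3, 4, 5, 6]
After 6 (rotate_left(4, 6, k=1)): [0, 2, 1, 3, 5, 6, 4]
After 7 (reverse(4, 6)): [0, 2, 1, 3, 4, 6, 5]
After 8 (reverse(1, 5)): [0, 6, 4, 3, 1, 2, 5]
After 9 (rotate_left(4, 6, k=2)): [0, 6, 4, 3, 5, 1, 2]

Answer: [0, 6, 4, 3, 5, 1, 2]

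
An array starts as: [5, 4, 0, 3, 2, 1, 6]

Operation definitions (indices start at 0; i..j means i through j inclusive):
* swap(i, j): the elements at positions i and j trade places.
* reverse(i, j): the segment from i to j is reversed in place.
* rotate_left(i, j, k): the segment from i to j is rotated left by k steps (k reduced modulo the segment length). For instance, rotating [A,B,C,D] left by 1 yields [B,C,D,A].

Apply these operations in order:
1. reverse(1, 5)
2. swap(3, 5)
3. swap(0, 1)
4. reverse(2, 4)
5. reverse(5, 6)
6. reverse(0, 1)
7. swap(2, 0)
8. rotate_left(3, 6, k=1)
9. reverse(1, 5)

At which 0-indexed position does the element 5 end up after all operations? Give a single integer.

Answer: 4

Derivation:
After 1 (reverse(1, 5)): [5, 1, 2, 3, 0, 4, 6]
After 2 (swap(3, 5)): [5, 1, 2, 4, 0, 3, 6]
After 3 (swap(0, 1)): [1, 5, 2, 4, 0, 3, 6]
After 4 (reverse(2, 4)): [1, 5, 0, 4, 2, 3, 6]
After 5 (reverse(5, 6)): [1, 5, 0, 4, 2, 6, 3]
After 6 (reverse(0, 1)): [5, 1, 0, 4, 2, 6, 3]
After 7 (swap(2, 0)): [0, 1, 5, 4, 2, 6, 3]
After 8 (rotate_left(3, 6, k=1)): [0, 1, 5, 2, 6, 3, 4]
After 9 (reverse(1, 5)): [0, 3, 6, 2, 5, 1, 4]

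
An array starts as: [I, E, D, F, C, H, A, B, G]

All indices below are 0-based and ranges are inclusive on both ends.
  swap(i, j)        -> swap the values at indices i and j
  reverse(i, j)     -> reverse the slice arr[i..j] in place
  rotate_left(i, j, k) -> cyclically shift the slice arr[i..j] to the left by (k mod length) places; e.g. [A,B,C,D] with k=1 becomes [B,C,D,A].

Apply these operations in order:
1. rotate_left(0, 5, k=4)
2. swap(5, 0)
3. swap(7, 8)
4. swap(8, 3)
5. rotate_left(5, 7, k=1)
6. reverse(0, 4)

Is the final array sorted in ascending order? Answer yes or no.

After 1 (rotate_left(0, 5, k=4)): [C, H, I, E, D, F, A, B, G]
After 2 (swap(5, 0)): [F, H, I, E, D, C, A, B, G]
After 3 (swap(7, 8)): [F, H, I, E, D, C, A, G, B]
After 4 (swap(8, 3)): [F, H, I, B, D, C, A, G, E]
After 5 (rotate_left(5, 7, k=1)): [F, H, I, B, D, A, G, C, E]
After 6 (reverse(0, 4)): [D, B, I, H, F, A, G, C, E]

Answer: no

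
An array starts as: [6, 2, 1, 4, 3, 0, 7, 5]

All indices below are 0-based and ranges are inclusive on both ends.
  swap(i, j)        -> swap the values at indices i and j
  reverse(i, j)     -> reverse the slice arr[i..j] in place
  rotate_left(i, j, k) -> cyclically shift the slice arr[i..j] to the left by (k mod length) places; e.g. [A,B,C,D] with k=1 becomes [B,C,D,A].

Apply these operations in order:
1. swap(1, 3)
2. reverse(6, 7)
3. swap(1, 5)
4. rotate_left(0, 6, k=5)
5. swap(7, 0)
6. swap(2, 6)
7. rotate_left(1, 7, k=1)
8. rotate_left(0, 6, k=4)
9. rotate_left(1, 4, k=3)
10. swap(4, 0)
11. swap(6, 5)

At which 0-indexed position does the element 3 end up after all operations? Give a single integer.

After 1 (swap(1, 3)): [6, 4, 1, 2, 3, 0, 7, 5]
After 2 (reverse(6, 7)): [6, 4, 1, 2, 3, 0, 5, 7]
After 3 (swap(1, 5)): [6, 0, 1, 2, 3, 4, 5, 7]
After 4 (rotate_left(0, 6, k=5)): [4, 5, 6, 0, 1, 2, 3, 7]
After 5 (swap(7, 0)): [7, 5, 6, 0, 1, 2, 3, 4]
After 6 (swap(2, 6)): [7, 5, 3, 0, 1, 2, 6, 4]
After 7 (rotate_left(1, 7, k=1)): [7, 3, 0, 1, 2, 6, 4, 5]
After 8 (rotate_left(0, 6, k=4)): [2, 6, 4, 7, 3, 0, 1, 5]
After 9 (rotate_left(1, 4, k=3)): [2, 3, 6, 4, 7, 0, 1, 5]
After 10 (swap(4, 0)): [7, 3, 6, 4, 2, 0, 1, 5]
After 11 (swap(6, 5)): [7, 3, 6, 4, 2, 1, 0, 5]

Answer: 1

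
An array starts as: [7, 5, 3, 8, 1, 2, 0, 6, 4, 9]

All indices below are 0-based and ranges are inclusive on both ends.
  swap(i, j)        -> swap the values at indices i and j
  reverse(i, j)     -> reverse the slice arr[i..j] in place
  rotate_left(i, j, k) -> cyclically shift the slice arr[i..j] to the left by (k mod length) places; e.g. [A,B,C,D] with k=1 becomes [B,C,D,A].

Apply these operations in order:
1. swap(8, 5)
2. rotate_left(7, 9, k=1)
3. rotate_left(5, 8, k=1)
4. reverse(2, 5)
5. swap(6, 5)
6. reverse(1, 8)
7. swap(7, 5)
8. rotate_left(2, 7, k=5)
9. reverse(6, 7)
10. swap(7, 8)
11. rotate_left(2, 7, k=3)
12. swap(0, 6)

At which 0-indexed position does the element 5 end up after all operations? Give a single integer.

Answer: 4

Derivation:
After 1 (swap(8, 5)): [7, 5, 3, 8, 1, 4, 0, 6, 2, 9]
After 2 (rotate_left(7, 9, k=1)): [7, 5, 3, 8, 1, 4, 0, 2, 9, 6]
After 3 (rotate_left(5, 8, k=1)): [7, 5, 3, 8, 1, 0, 2, 9, 4, 6]
After 4 (reverse(2, 5)): [7, 5, 0, 1, 8, 3, 2, 9, 4, 6]
After 5 (swap(6, 5)): [7, 5, 0, 1, 8, 2, 3, 9, 4, 6]
After 6 (reverse(1, 8)): [7, 4, 9, 3, 2, 8, 1, 0, 5, 6]
After 7 (swap(7, 5)): [7, 4, 9, 3, 2, 0, 1, 8, 5, 6]
After 8 (rotate_left(2, 7, k=5)): [7, 4, 8, 9, 3, 2, 0, 1, 5, 6]
After 9 (reverse(6, 7)): [7, 4, 8, 9, 3, 2, 1, 0, 5, 6]
After 10 (swap(7, 8)): [7, 4, 8, 9, 3, 2, 1, 5, 0, 6]
After 11 (rotate_left(2, 7, k=3)): [7, 4, 2, 1, 5, 8, 9, 3, 0, 6]
After 12 (swap(0, 6)): [9, 4, 2, 1, 5, 8, 7, 3, 0, 6]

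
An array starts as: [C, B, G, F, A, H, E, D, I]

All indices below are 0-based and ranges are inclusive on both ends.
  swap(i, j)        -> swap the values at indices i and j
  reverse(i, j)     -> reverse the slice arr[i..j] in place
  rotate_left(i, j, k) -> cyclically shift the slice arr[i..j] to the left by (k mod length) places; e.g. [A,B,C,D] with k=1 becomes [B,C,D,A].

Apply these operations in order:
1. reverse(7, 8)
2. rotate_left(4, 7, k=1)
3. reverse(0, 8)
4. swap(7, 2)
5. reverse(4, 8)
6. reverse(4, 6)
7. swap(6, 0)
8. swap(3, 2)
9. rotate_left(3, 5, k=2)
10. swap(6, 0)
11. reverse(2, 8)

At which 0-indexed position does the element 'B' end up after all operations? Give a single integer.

Answer: 6

Derivation:
After 1 (reverse(7, 8)): [C, B, G, F, A, H, E, I, D]
After 2 (rotate_left(4, 7, k=1)): [C, B, G, F, H, E, I, A, D]
After 3 (reverse(0, 8)): [D, A, I, E, H, F, G, B, C]
After 4 (swap(7, 2)): [D, A, B, E, H, F, G, I, C]
After 5 (reverse(4, 8)): [D, A, B, E, C, I, G, F, H]
After 6 (reverse(4, 6)): [D, A, B, E, G, I, C, F, H]
After 7 (swap(6, 0)): [C, A, B, E, G, I, D, F, H]
After 8 (swap(3, 2)): [C, A, E, B, G, I, D, F, H]
After 9 (rotate_left(3, 5, k=2)): [C, A, E, I, B, G, D, F, H]
After 10 (swap(6, 0)): [D, A, E, I, B, G, C, F, H]
After 11 (reverse(2, 8)): [D, A, H, F, C, G, B, I, E]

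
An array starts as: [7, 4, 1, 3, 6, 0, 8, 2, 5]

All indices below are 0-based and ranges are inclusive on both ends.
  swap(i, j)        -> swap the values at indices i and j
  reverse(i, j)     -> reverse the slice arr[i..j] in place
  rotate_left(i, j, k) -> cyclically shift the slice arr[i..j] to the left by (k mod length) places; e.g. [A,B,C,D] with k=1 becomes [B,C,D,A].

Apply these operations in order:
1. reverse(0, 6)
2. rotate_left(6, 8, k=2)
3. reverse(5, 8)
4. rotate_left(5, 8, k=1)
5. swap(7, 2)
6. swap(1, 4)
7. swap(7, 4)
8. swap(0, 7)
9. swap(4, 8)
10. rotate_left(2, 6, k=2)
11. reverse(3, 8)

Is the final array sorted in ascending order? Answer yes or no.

After 1 (reverse(0, 6)): [8, 0, 6, 3, 1, 4, 7, 2, 5]
After 2 (rotate_left(6, 8, k=2)): [8, 0, 6, 3, 1, 4, 5, 7, 2]
After 3 (reverse(5, 8)): [8, 0, 6, 3, 1, 2, 7, 5, 4]
After 4 (rotate_left(5, 8, k=1)): [8, 0, 6, 3, 1, 7, 5, 4, 2]
After 5 (swap(7, 2)): [8, 0, 4, 3, 1, 7, 5, 6, 2]
After 6 (swap(1, 4)): [8, 1, 4, 3, 0, 7, 5, 6, 2]
After 7 (swap(7, 4)): [8, 1, 4, 3, 6, 7, 5, 0, 2]
After 8 (swap(0, 7)): [0, 1, 4, 3, 6, 7, 5, 8, 2]
After 9 (swap(4, 8)): [0, 1, 4, 3, 2, 7, 5, 8, 6]
After 10 (rotate_left(2, 6, k=2)): [0, 1, 2, 7, 5, 4, 3, 8, 6]
After 11 (reverse(3, 8)): [0, 1, 2, 6, 8, 3, 4, 5, 7]

Answer: no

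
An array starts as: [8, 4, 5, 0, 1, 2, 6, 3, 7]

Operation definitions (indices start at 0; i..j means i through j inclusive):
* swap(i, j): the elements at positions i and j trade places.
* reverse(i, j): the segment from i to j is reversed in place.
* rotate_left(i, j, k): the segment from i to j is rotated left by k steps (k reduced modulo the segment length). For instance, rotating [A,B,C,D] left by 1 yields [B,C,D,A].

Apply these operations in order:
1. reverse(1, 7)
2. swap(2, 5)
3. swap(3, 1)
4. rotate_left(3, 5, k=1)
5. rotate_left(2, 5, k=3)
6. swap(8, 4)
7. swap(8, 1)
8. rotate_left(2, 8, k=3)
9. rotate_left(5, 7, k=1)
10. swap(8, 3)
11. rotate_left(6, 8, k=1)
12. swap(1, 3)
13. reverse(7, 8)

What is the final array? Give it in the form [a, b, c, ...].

Answer: [8, 7, 6, 1, 4, 3, 2, 0, 5]

Derivation:
After 1 (reverse(1, 7)): [8, 3, 6, 2, 1, 0, 5, 4, 7]
After 2 (swap(2, 5)): [8, 3, 0, 2, 1, 6, 5, 4, 7]
After 3 (swap(3, 1)): [8, 2, 0, 3, 1, 6, 5, 4, 7]
After 4 (rotate_left(3, 5, k=1)): [8, 2, 0, 1, 6, 3, 5, 4, 7]
After 5 (rotate_left(2, 5, k=3)): [8, 2, 3, 0, 1, 6, 5, 4, 7]
After 6 (swap(8, 4)): [8, 2, 3, 0, 7, 6, 5, 4, 1]
After 7 (swap(8, 1)): [8, 1, 3, 0, 7, 6, 5, 4, 2]
After 8 (rotate_left(2, 8, k=3)): [8, 1, 6, 5, 4, 2, 3, 0, 7]
After 9 (rotate_left(5, 7, k=1)): [8, 1, 6, 5, 4, 3, 0, 2, 7]
After 10 (swap(8, 3)): [8, 1, 6, 7, 4, 3, 0, 2, 5]
After 11 (rotate_left(6, 8, k=1)): [8, 1, 6, 7, 4, 3, 2, 5, 0]
After 12 (swap(1, 3)): [8, 7, 6, 1, 4, 3, 2, 5, 0]
After 13 (reverse(7, 8)): [8, 7, 6, 1, 4, 3, 2, 0, 5]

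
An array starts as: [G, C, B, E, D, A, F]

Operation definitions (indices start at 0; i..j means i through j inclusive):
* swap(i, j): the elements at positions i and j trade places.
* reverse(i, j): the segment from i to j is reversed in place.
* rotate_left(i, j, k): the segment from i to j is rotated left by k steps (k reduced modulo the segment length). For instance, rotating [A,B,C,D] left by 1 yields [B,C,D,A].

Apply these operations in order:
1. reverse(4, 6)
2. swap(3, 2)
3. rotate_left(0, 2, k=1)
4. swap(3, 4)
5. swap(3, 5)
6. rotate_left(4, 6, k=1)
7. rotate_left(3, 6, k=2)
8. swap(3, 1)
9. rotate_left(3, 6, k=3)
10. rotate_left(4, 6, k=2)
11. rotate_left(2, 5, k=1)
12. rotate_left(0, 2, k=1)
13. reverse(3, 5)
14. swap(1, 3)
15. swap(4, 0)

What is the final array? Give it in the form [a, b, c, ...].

After 1 (reverse(4, 6)): [G, C, B, E, F, A, D]
After 2 (swap(3, 2)): [G, C, E, B, F, A, D]
After 3 (rotate_left(0, 2, k=1)): [C, E, G, B, F, A, D]
After 4 (swap(3, 4)): [C, E, G, F, B, A, D]
After 5 (swap(3, 5)): [C, E, G, A, B, F, D]
After 6 (rotate_left(4, 6, k=1)): [C, E, G, A, F, D, B]
After 7 (rotate_left(3, 6, k=2)): [C, E, G, D, B, A, F]
After 8 (swap(3, 1)): [C, D, G, E, B, A, F]
After 9 (rotate_left(3, 6, k=3)): [C, D, G, F, E, B, A]
After 10 (rotate_left(4, 6, k=2)): [C, D, G, F, A, E, B]
After 11 (rotate_left(2, 5, k=1)): [C, D, F, A, E, G, B]
After 12 (rotate_left(0, 2, k=1)): [D, F, C, A, E, G, B]
After 13 (reverse(3, 5)): [D, F, C, G, E, A, B]
After 14 (swap(1, 3)): [D, G, C, F, E, A, B]
After 15 (swap(4, 0)): [E, G, C, F, D, A, B]

Answer: [E, G, C, F, D, A, B]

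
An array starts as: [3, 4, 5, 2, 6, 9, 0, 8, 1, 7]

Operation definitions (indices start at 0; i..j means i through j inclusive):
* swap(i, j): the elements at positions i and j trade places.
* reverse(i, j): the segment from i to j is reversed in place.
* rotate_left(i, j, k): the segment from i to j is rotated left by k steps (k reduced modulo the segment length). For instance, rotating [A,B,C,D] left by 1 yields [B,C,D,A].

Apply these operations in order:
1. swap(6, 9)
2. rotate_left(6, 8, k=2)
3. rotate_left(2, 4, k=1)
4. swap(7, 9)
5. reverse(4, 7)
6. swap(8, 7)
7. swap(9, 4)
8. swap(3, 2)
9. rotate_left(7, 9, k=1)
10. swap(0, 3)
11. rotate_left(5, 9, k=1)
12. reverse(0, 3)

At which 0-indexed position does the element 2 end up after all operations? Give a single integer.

Answer: 3

Derivation:
After 1 (swap(6, 9)): [3, 4, 5, 2, 6, 9, 7, 8, 1, 0]
After 2 (rotate_left(6, 8, k=2)): [3, 4, 5, 2, 6, 9, 1, 7, 8, 0]
After 3 (rotate_left(2, 4, k=1)): [3, 4, 2, 6, 5, 9, 1, 7, 8, 0]
After 4 (swap(7, 9)): [3, 4, 2, 6, 5, 9, 1, 0, 8, 7]
After 5 (reverse(4, 7)): [3, 4, 2, 6, 0, 1, 9, 5, 8, 7]
After 6 (swap(8, 7)): [3, 4, 2, 6, 0, 1, 9, 8, 5, 7]
After 7 (swap(9, 4)): [3, 4, 2, 6, 7, 1, 9, 8, 5, 0]
After 8 (swap(3, 2)): [3, 4, 6, 2, 7, 1, 9, 8, 5, 0]
After 9 (rotate_left(7, 9, k=1)): [3, 4, 6, 2, 7, 1, 9, 5, 0, 8]
After 10 (swap(0, 3)): [2, 4, 6, 3, 7, 1, 9, 5, 0, 8]
After 11 (rotate_left(5, 9, k=1)): [2, 4, 6, 3, 7, 9, 5, 0, 8, 1]
After 12 (reverse(0, 3)): [3, 6, 4, 2, 7, 9, 5, 0, 8, 1]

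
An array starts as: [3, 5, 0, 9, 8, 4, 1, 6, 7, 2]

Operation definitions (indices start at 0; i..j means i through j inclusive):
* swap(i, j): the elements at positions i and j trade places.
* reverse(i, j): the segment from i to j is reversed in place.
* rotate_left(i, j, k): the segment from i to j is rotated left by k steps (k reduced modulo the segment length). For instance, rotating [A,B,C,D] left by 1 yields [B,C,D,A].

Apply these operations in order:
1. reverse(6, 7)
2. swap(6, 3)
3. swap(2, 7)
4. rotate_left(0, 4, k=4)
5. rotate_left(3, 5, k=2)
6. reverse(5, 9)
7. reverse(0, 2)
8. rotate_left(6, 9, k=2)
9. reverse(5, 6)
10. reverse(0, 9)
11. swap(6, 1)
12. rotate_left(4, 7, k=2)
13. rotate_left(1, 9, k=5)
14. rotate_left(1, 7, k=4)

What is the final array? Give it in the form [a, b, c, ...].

Answer: [0, 4, 6, 2, 9, 1, 3, 5, 7, 8]

Derivation:
After 1 (reverse(6, 7)): [3, 5, 0, 9, 8, 4, 6, 1, 7, 2]
After 2 (swap(6, 3)): [3, 5, 0, 6, 8, 4, 9, 1, 7, 2]
After 3 (swap(2, 7)): [3, 5, 1, 6, 8, 4, 9, 0, 7, 2]
After 4 (rotate_left(0, 4, k=4)): [8, 3, 5, 1, 6, 4, 9, 0, 7, 2]
After 5 (rotate_left(3, 5, k=2)): [8, 3, 5, 4, 1, 6, 9, 0, 7, 2]
After 6 (reverse(5, 9)): [8, 3, 5, 4, 1, 2, 7, 0, 9, 6]
After 7 (reverse(0, 2)): [5, 3, 8, 4, 1, 2, 7, 0, 9, 6]
After 8 (rotate_left(6, 9, k=2)): [5, 3, 8, 4, 1, 2, 9, 6, 7, 0]
After 9 (reverse(5, 6)): [5, 3, 8, 4, 1, 9, 2, 6, 7, 0]
After 10 (reverse(0, 9)): [0, 7, 6, 2, 9, 1, 4, 8, 3, 5]
After 11 (swap(6, 1)): [0, 4, 6, 2, 9, 1, 7, 8, 3, 5]
After 12 (rotate_left(4, 7, k=2)): [0, 4, 6, 2, 7, 8, 9, 1, 3, 5]
After 13 (rotate_left(1, 9, k=5)): [0, 9, 1, 3, 5, 4, 6, 2, 7, 8]
After 14 (rotate_left(1, 7, k=4)): [0, 4, 6, 2, 9, 1, 3, 5, 7, 8]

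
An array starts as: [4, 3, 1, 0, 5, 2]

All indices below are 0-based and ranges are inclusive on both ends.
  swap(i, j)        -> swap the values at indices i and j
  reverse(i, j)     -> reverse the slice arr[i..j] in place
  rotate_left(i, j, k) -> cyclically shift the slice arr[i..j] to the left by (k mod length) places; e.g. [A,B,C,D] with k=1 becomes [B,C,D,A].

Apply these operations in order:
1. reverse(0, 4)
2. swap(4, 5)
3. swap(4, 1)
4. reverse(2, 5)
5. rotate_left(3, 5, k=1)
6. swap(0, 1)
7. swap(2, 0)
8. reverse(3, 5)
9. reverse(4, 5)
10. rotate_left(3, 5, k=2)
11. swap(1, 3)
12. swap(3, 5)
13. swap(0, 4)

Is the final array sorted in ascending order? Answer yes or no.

Answer: yes

Derivation:
After 1 (reverse(0, 4)): [5, 0, 1, 3, 4, 2]
After 2 (swap(4, 5)): [5, 0, 1, 3, 2, 4]
After 3 (swap(4, 1)): [5, 2, 1, 3, 0, 4]
After 4 (reverse(2, 5)): [5, 2, 4, 0, 3, 1]
After 5 (rotate_left(3, 5, k=1)): [5, 2, 4, 3, 1, 0]
After 6 (swap(0, 1)): [2, 5, 4, 3, 1, 0]
After 7 (swap(2, 0)): [4, 5, 2, 3, 1, 0]
After 8 (reverse(3, 5)): [4, 5, 2, 0, 1, 3]
After 9 (reverse(4, 5)): [4, 5, 2, 0, 3, 1]
After 10 (rotate_left(3, 5, k=2)): [4, 5, 2, 1, 0, 3]
After 11 (swap(1, 3)): [4, 1, 2, 5, 0, 3]
After 12 (swap(3, 5)): [4, 1, 2, 3, 0, 5]
After 13 (swap(0, 4)): [0, 1, 2, 3, 4, 5]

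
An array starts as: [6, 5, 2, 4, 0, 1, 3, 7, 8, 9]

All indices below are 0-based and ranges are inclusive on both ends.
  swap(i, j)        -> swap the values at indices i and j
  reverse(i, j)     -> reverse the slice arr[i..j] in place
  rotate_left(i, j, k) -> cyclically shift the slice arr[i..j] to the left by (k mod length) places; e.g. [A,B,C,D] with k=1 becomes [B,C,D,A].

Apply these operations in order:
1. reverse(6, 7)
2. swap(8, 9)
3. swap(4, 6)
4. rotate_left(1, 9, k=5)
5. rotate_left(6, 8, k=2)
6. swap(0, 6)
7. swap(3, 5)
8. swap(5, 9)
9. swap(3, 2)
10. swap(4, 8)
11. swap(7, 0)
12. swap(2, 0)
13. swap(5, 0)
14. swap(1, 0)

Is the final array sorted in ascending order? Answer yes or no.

Answer: yes

Derivation:
After 1 (reverse(6, 7)): [6, 5, 2, 4, 0, 1, 7, 3, 8, 9]
After 2 (swap(8, 9)): [6, 5, 2, 4, 0, 1, 7, 3, 9, 8]
After 3 (swap(4, 6)): [6, 5, 2, 4, 7, 1, 0, 3, 9, 8]
After 4 (rotate_left(1, 9, k=5)): [6, 0, 3, 9, 8, 5, 2, 4, 7, 1]
After 5 (rotate_left(6, 8, k=2)): [6, 0, 3, 9, 8, 5, 7, 2, 4, 1]
After 6 (swap(0, 6)): [7, 0, 3, 9, 8, 5, 6, 2, 4, 1]
After 7 (swap(3, 5)): [7, 0, 3, 5, 8, 9, 6, 2, 4, 1]
After 8 (swap(5, 9)): [7, 0, 3, 5, 8, 1, 6, 2, 4, 9]
After 9 (swap(3, 2)): [7, 0, 5, 3, 8, 1, 6, 2, 4, 9]
After 10 (swap(4, 8)): [7, 0, 5, 3, 4, 1, 6, 2, 8, 9]
After 11 (swap(7, 0)): [2, 0, 5, 3, 4, 1, 6, 7, 8, 9]
After 12 (swap(2, 0)): [5, 0, 2, 3, 4, 1, 6, 7, 8, 9]
After 13 (swap(5, 0)): [1, 0, 2, 3, 4, 5, 6, 7, 8, 9]
After 14 (swap(1, 0)): [0, 1, 2, 3, 4, 5, 6, 7, 8, 9]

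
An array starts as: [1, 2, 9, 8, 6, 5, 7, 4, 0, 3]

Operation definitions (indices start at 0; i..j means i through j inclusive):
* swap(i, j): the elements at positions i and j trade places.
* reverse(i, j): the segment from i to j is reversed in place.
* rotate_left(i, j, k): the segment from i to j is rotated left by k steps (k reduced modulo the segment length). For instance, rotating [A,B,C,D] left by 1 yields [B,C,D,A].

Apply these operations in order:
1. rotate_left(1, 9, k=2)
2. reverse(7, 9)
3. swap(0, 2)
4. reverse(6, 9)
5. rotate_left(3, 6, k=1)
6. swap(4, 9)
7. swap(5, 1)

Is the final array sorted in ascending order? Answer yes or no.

After 1 (rotate_left(1, 9, k=2)): [1, 8, 6, 5, 7, 4, 0, 3, 2, 9]
After 2 (reverse(7, 9)): [1, 8, 6, 5, 7, 4, 0, 9, 2, 3]
After 3 (swap(0, 2)): [6, 8, 1, 5, 7, 4, 0, 9, 2, 3]
After 4 (reverse(6, 9)): [6, 8, 1, 5, 7, 4, 3, 2, 9, 0]
After 5 (rotate_left(3, 6, k=1)): [6, 8, 1, 7, 4, 3, 5, 2, 9, 0]
After 6 (swap(4, 9)): [6, 8, 1, 7, 0, 3, 5, 2, 9, 4]
After 7 (swap(5, 1)): [6, 3, 1, 7, 0, 8, 5, 2, 9, 4]

Answer: no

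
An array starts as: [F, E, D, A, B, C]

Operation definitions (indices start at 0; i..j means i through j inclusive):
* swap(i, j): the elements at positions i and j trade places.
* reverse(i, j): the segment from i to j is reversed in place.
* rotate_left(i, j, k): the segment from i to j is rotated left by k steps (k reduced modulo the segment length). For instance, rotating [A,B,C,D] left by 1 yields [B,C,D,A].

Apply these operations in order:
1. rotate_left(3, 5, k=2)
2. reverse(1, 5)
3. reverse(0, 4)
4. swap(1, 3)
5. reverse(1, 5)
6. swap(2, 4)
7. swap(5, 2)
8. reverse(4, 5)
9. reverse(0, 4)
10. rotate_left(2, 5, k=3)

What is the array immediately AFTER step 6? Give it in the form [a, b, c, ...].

After 1 (rotate_left(3, 5, k=2)): [F, E, D, C, A, B]
After 2 (reverse(1, 5)): [F, B, A, C, D, E]
After 3 (reverse(0, 4)): [D, C, A, B, F, E]
After 4 (swap(1, 3)): [D, B, A, C, F, E]
After 5 (reverse(1, 5)): [D, E, F, C, A, B]
After 6 (swap(2, 4)): [D, E, A, C, F, B]

Answer: [D, E, A, C, F, B]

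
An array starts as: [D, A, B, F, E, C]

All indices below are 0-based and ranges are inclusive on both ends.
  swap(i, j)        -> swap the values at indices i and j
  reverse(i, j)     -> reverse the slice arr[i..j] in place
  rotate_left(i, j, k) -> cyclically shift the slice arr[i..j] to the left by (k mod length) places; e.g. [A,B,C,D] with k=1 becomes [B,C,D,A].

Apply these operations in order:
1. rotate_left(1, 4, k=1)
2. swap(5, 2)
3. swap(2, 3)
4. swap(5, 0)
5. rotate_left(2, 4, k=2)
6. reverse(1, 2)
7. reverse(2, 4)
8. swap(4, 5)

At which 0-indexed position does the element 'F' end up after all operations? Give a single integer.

After 1 (rotate_left(1, 4, k=1)): [D, B, F, E, A, C]
After 2 (swap(5, 2)): [D, B, C, E, A, F]
After 3 (swap(2, 3)): [D, B, E, C, A, F]
After 4 (swap(5, 0)): [F, B, E, C, A, D]
After 5 (rotate_left(2, 4, k=2)): [F, B, A, E, C, D]
After 6 (reverse(1, 2)): [F, A, B, E, C, D]
After 7 (reverse(2, 4)): [F, A, C, E, B, D]
After 8 (swap(4, 5)): [F, A, C, E, D, B]

Answer: 0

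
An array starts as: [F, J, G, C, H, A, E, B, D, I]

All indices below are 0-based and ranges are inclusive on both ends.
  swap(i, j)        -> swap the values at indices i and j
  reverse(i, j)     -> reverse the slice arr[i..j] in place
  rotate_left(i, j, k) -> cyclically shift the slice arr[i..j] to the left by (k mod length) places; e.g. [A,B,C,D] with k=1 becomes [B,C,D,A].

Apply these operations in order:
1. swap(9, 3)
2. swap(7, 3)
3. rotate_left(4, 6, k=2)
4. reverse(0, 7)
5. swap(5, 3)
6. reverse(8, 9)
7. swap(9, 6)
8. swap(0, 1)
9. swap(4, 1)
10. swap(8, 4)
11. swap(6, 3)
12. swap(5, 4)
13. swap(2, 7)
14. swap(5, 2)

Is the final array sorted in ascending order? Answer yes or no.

Answer: yes

Derivation:
After 1 (swap(9, 3)): [F, J, G, I, H, A, E, B, D, C]
After 2 (swap(7, 3)): [F, J, G, B, H, A, E, I, D, C]
After 3 (rotate_left(4, 6, k=2)): [F, J, G, B, E, H, A, I, D, C]
After 4 (reverse(0, 7)): [I, A, H, E, B, G, J, F, D, C]
After 5 (swap(5, 3)): [I, A, H, G, B, E, J, F, D, C]
After 6 (reverse(8, 9)): [I, A, H, G, B, E, J, F, C, D]
After 7 (swap(9, 6)): [I, A, H, G, B, E, D, F, C, J]
After 8 (swap(0, 1)): [A, I, H, G, B, E, D, F, C, J]
After 9 (swap(4, 1)): [A, B, H, G, I, E, D, F, C, J]
After 10 (swap(8, 4)): [A, B, H, G, C, E, D, F, I, J]
After 11 (swap(6, 3)): [A, B, H, D, C, E, G, F, I, J]
After 12 (swap(5, 4)): [A, B, H, D, E, C, G, F, I, J]
After 13 (swap(2, 7)): [A, B, F, D, E, C, G, H, I, J]
After 14 (swap(5, 2)): [A, B, C, D, E, F, G, H, I, J]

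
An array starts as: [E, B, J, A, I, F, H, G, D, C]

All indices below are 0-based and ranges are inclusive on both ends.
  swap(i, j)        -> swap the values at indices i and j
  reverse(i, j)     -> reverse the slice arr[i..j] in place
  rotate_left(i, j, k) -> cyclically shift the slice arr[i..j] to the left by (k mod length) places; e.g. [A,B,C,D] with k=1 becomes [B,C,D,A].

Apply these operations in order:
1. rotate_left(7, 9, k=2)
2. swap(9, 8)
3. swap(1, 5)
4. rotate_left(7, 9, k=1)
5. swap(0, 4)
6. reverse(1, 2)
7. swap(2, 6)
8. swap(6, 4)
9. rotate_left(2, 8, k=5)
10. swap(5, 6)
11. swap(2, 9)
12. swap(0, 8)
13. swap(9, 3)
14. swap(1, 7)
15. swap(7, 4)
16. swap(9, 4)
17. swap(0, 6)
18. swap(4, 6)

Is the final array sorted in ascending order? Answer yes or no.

After 1 (rotate_left(7, 9, k=2)): [E, B, J, A, I, F, H, C, G, D]
After 2 (swap(9, 8)): [E, B, J, A, I, F, H, C, D, G]
After 3 (swap(1, 5)): [E, F, J, A, I, B, H, C, D, G]
After 4 (rotate_left(7, 9, k=1)): [E, F, J, A, I, B, H, D, G, C]
After 5 (swap(0, 4)): [I, F, J, A, E, B, H, D, G, C]
After 6 (reverse(1, 2)): [I, J, F, A, E, B, H, D, G, C]
After 7 (swap(2, 6)): [I, J, H, A, E, B, F, D, G, C]
After 8 (swap(6, 4)): [I, J, H, A, F, B, E, D, G, C]
After 9 (rotate_left(2, 8, k=5)): [I, J, D, G, H, A, F, B, E, C]
After 10 (swap(5, 6)): [I, J, D, G, H, F, A, B, E, C]
After 11 (swap(2, 9)): [I, J, C, G, H, F, A, B, E, D]
After 12 (swap(0, 8)): [E, J, C, G, H, F, A, B, I, D]
After 13 (swap(9, 3)): [E, J, C, D, H, F, A, B, I, G]
After 14 (swap(1, 7)): [E, B, C, D, H, F, A, J, I, G]
After 15 (swap(7, 4)): [E, B, C, D, J, F, A, H, I, G]
After 16 (swap(9, 4)): [E, B, C, D, G, F, A, H, I, J]
After 17 (swap(0, 6)): [A, B, C, D, G, F, E, H, I, J]
After 18 (swap(4, 6)): [A, B, C, D, E, F, G, H, I, J]

Answer: yes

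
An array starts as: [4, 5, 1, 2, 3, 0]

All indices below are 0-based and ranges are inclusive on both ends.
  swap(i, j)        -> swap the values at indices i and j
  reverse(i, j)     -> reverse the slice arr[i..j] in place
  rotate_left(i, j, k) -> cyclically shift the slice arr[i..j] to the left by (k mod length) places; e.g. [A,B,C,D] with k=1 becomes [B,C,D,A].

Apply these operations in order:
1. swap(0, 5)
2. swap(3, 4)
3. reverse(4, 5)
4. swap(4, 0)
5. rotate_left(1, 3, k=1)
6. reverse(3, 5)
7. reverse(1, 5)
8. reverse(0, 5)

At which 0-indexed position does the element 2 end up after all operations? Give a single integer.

Answer: 2

Derivation:
After 1 (swap(0, 5)): [0, 5, 1, 2, 3, 4]
After 2 (swap(3, 4)): [0, 5, 1, 3, 2, 4]
After 3 (reverse(4, 5)): [0, 5, 1, 3, 4, 2]
After 4 (swap(4, 0)): [4, 5, 1, 3, 0, 2]
After 5 (rotate_left(1, 3, k=1)): [4, 1, 3, 5, 0, 2]
After 6 (reverse(3, 5)): [4, 1, 3, 2, 0, 5]
After 7 (reverse(1, 5)): [4, 5, 0, 2, 3, 1]
After 8 (reverse(0, 5)): [1, 3, 2, 0, 5, 4]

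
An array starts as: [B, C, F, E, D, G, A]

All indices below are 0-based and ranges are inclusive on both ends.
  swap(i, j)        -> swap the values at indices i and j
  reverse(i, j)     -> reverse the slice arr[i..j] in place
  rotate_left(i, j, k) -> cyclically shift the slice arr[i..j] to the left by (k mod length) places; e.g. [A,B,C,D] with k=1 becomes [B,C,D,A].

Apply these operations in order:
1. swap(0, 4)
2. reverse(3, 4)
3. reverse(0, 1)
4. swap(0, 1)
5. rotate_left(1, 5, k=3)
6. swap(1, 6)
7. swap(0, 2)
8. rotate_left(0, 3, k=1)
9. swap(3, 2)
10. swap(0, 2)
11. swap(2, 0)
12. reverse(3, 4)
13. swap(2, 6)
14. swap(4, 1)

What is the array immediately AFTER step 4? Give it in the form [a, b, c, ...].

After 1 (swap(0, 4)): [D, C, F, E, B, G, A]
After 2 (reverse(3, 4)): [D, C, F, B, E, G, A]
After 3 (reverse(0, 1)): [C, D, F, B, E, G, A]
After 4 (swap(0, 1)): [D, C, F, B, E, G, A]

Answer: [D, C, F, B, E, G, A]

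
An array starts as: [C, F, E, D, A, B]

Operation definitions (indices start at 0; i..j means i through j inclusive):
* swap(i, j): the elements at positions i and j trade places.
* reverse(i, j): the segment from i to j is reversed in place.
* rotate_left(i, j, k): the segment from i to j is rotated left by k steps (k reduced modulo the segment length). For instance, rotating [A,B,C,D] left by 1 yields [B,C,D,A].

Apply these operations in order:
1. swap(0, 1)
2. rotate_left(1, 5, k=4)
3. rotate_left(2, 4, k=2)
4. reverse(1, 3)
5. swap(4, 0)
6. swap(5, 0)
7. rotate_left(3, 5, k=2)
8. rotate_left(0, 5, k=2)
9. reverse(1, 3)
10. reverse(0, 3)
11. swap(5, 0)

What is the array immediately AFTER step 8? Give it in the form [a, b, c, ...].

After 1 (swap(0, 1)): [F, C, E, D, A, B]
After 2 (rotate_left(1, 5, k=4)): [F, B, C, E, D, A]
After 3 (rotate_left(2, 4, k=2)): [F, B, D, C, E, A]
After 4 (reverse(1, 3)): [F, C, D, B, E, A]
After 5 (swap(4, 0)): [E, C, D, B, F, A]
After 6 (swap(5, 0)): [A, C, D, B, F, E]
After 7 (rotate_left(3, 5, k=2)): [A, C, D, E, B, F]
After 8 (rotate_left(0, 5, k=2)): [D, E, B, F, A, C]

Answer: [D, E, B, F, A, C]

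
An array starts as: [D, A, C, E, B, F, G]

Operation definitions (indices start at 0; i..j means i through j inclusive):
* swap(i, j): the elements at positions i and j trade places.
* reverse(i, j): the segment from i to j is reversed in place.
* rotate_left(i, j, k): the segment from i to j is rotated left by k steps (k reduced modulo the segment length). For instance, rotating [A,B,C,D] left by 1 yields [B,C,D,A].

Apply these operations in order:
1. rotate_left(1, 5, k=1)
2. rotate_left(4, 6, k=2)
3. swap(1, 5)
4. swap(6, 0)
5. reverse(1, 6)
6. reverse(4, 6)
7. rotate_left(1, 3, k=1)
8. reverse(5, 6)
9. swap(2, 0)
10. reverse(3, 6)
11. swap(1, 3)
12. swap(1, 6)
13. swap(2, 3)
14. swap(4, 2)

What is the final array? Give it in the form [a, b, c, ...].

After 1 (rotate_left(1, 5, k=1)): [D, C, E, B, F, A, G]
After 2 (rotate_left(4, 6, k=2)): [D, C, E, B, G, F, A]
After 3 (swap(1, 5)): [D, F, E, B, G, C, A]
After 4 (swap(6, 0)): [A, F, E, B, G, C, D]
After 5 (reverse(1, 6)): [A, D, C, G, B, E, F]
After 6 (reverse(4, 6)): [A, D, C, G, F, E, B]
After 7 (rotate_left(1, 3, k=1)): [A, C, G, D, F, E, B]
After 8 (reverse(5, 6)): [A, C, G, D, F, B, E]
After 9 (swap(2, 0)): [G, C, A, D, F, B, E]
After 10 (reverse(3, 6)): [G, C, A, E, B, F, D]
After 11 (swap(1, 3)): [G, E, A, C, B, F, D]
After 12 (swap(1, 6)): [G, D, A, C, B, F, E]
After 13 (swap(2, 3)): [G, D, C, A, B, F, E]
After 14 (swap(4, 2)): [G, D, B, A, C, F, E]

Answer: [G, D, B, A, C, F, E]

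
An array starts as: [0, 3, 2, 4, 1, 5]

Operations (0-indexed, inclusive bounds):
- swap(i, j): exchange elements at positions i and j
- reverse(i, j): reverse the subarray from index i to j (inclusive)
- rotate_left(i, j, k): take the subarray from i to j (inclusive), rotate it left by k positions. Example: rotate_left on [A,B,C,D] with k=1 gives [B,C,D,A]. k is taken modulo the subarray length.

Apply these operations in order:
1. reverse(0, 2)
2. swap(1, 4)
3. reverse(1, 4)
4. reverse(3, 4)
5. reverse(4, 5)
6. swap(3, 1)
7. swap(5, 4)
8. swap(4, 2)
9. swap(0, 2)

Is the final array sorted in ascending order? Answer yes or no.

Answer: yes

Derivation:
After 1 (reverse(0, 2)): [2, 3, 0, 4, 1, 5]
After 2 (swap(1, 4)): [2, 1, 0, 4, 3, 5]
After 3 (reverse(1, 4)): [2, 3, 4, 0, 1, 5]
After 4 (reverse(3, 4)): [2, 3, 4, 1, 0, 5]
After 5 (reverse(4, 5)): [2, 3, 4, 1, 5, 0]
After 6 (swap(3, 1)): [2, 1, 4, 3, 5, 0]
After 7 (swap(5, 4)): [2, 1, 4, 3, 0, 5]
After 8 (swap(4, 2)): [2, 1, 0, 3, 4, 5]
After 9 (swap(0, 2)): [0, 1, 2, 3, 4, 5]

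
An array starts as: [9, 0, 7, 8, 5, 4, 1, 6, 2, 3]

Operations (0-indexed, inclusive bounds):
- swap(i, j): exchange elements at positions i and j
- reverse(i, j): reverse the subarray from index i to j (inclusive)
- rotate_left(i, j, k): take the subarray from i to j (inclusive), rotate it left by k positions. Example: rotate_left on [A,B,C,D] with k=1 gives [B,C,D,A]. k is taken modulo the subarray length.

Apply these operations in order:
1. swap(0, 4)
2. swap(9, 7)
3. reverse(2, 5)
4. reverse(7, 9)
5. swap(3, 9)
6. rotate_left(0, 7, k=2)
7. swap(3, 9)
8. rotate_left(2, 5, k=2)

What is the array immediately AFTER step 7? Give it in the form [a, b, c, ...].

Answer: [4, 3, 8, 9, 1, 6, 5, 0, 2, 7]

Derivation:
After 1 (swap(0, 4)): [5, 0, 7, 8, 9, 4, 1, 6, 2, 3]
After 2 (swap(9, 7)): [5, 0, 7, 8, 9, 4, 1, 3, 2, 6]
After 3 (reverse(2, 5)): [5, 0, 4, 9, 8, 7, 1, 3, 2, 6]
After 4 (reverse(7, 9)): [5, 0, 4, 9, 8, 7, 1, 6, 2, 3]
After 5 (swap(3, 9)): [5, 0, 4, 3, 8, 7, 1, 6, 2, 9]
After 6 (rotate_left(0, 7, k=2)): [4, 3, 8, 7, 1, 6, 5, 0, 2, 9]
After 7 (swap(3, 9)): [4, 3, 8, 9, 1, 6, 5, 0, 2, 7]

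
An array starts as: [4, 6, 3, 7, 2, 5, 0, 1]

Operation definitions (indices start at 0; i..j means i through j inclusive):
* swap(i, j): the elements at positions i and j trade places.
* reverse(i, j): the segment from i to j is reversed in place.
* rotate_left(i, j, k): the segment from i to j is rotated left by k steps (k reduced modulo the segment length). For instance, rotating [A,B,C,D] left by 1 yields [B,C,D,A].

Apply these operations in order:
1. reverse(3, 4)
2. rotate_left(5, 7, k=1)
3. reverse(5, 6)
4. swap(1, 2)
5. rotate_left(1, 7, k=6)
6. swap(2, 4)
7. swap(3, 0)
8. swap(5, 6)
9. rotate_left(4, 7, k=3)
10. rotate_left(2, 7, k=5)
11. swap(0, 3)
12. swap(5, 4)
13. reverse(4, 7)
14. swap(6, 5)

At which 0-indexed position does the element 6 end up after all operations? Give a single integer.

Answer: 3

Derivation:
After 1 (reverse(3, 4)): [4, 6, 3, 2, 7, 5, 0, 1]
After 2 (rotate_left(5, 7, k=1)): [4, 6, 3, 2, 7, 0, 1, 5]
After 3 (reverse(5, 6)): [4, 6, 3, 2, 7, 1, 0, 5]
After 4 (swap(1, 2)): [4, 3, 6, 2, 7, 1, 0, 5]
After 5 (rotate_left(1, 7, k=6)): [4, 5, 3, 6, 2, 7, 1, 0]
After 6 (swap(2, 4)): [4, 5, 2, 6, 3, 7, 1, 0]
After 7 (swap(3, 0)): [6, 5, 2, 4, 3, 7, 1, 0]
After 8 (swap(5, 6)): [6, 5, 2, 4, 3, 1, 7, 0]
After 9 (rotate_left(4, 7, k=3)): [6, 5, 2, 4, 0, 3, 1, 7]
After 10 (rotate_left(2, 7, k=5)): [6, 5, 7, 2, 4, 0, 3, 1]
After 11 (swap(0, 3)): [2, 5, 7, 6, 4, 0, 3, 1]
After 12 (swap(5, 4)): [2, 5, 7, 6, 0, 4, 3, 1]
After 13 (reverse(4, 7)): [2, 5, 7, 6, 1, 3, 4, 0]
After 14 (swap(6, 5)): [2, 5, 7, 6, 1, 4, 3, 0]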